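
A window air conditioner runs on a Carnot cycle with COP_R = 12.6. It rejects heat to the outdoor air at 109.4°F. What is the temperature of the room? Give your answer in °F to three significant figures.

67.6 °F

For a Carnot refrigerator COP_R = T_C/(T_H − T_C), so T_C = COP·T_H/(1 + COP).
With T_H = 316.15 K, T_C = 12.6 × 316.15/13.60 = 292.90 K.
Converting, 292.90 K = 67.56°F.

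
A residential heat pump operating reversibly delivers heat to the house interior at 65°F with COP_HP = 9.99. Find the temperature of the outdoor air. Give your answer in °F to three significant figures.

12.5 °F

COP_HP = T_H/(T_H − T_C) gives T_H − T_C = T_H/COP.
With T_H = 291.48 K, T_C = 291.48 × (1 − 1/9.99) = 262.31 K.
Converting, 262.31 K = 12.48°F.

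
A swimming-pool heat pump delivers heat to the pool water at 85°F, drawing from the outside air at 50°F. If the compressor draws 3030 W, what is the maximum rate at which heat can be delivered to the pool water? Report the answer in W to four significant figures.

47150 W

In absolute terms T_C = 283.15 K and T_H = 302.59 K, so ΔT = 19.44 K.
COP_Carnot = T_H/ΔT = 302.59/19.44 = 15.56.
Q̇_max = COP_Carnot × Ẇ = 15.56 × 3030 W = 47150 W.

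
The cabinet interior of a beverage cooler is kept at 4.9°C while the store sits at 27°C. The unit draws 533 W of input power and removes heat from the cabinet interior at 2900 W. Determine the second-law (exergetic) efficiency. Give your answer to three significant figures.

0.432

COP_actual = Q̇_C/Ẇ = 2900/533.0 = 5.441.
In absolute terms T_C = 278.05 K and T_H = 300.15 K, so ΔT = 22.10 K.
COP_Carnot = T_C/ΔT = 278.05/22.10 = 12.58.
η_II = COP_actual/COP_Carnot = 5.441/12.58 = 0.4325.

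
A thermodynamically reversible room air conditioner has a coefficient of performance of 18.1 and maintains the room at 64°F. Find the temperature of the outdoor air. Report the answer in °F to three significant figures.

COP_R = T_C/(T_H − T_C) gives T_H − T_C = T_C/COP.
With T_C = 290.93 K, T_H = 290.93 × (1 + 1/18.1) = 307.00 K.
Converting, 307.00 K = 92.93°F.

92.9 °F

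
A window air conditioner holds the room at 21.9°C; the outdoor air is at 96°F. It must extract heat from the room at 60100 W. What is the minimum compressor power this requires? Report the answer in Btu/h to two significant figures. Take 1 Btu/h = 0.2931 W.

In absolute terms T_C = 295.05 K and T_H = 308.71 K, so ΔT = 13.66 K.
COP_Carnot = T_C/ΔT = 295.05/13.66 = 21.61.
Ẇ_min = Q̇/COP_Carnot = 60100/21.61 = 2782 W = 9490 Btu/h.

9500 Btu/h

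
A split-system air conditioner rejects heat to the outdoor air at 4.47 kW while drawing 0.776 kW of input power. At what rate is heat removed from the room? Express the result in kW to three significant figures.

For a cyclic device the first law requires Q̇_H = Q̇_C + Ẇ.
Q̇_C = Q̇_H − Ẇ = 3.694 kW.

3.69 kW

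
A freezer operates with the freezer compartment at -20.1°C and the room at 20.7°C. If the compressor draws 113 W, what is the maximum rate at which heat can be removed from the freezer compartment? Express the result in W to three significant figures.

701 W

In absolute terms T_C = 253.05 K and T_H = 293.85 K, so ΔT = 40.80 K.
COP_Carnot = T_C/ΔT = 253.05/40.80 = 6.202.
Q̇_max = COP_Carnot × Ẇ = 6.202 × 113.0 W = 700.8 W.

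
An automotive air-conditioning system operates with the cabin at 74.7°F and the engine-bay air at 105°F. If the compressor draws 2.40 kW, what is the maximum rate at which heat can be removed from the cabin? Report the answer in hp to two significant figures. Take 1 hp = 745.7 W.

In absolute terms T_C = 296.87 K and T_H = 313.71 K, so ΔT = 16.83 K.
COP_Carnot = T_C/ΔT = 296.87/16.83 = 17.64.
Q̇_max = COP_Carnot × Ẇ = 17.64 × 2.400 kW = 42.33 kW = 56.76 hp.

57 hp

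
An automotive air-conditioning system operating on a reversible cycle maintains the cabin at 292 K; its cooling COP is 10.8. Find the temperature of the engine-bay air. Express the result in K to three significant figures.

319 K

COP_R = T_C/(T_H − T_C) gives T_H − T_C = T_C/COP.
With T_C = 292.00 K, T_H = 292.00 × (1 + 1/10.8) = 319.04 K.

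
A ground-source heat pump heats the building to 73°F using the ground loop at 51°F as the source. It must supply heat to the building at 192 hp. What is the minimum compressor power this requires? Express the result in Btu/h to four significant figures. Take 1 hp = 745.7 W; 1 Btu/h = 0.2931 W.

In absolute terms T_C = 283.71 K and T_H = 295.93 K, so ΔT = 12.22 K.
COP_Carnot = T_H/ΔT = 295.93/12.22 = 24.21.
Ẇ_min = Q̇/COP_Carnot = 192.0/24.21 = 7.930 hp = 20180 Btu/h.

20180 Btu/h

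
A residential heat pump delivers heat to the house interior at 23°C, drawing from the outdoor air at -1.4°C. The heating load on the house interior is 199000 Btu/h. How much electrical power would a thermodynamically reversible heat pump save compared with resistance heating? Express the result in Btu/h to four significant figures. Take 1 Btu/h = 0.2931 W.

182600 Btu/h

In absolute terms T_C = 271.75 K and T_H = 296.15 K, so ΔT = 24.40 K.
COP_Carnot = T_H/ΔT = 296.15/24.40 = 12.14.
Resistance heating needs Ẇ_res = Q̇_H = 199000 Btu/h; the reversible heat pump needs only Ẇ_hp = Q̇_H/COP = 16400 Btu/h.
Saving = 199000 − 16400 = 182600 Btu/h.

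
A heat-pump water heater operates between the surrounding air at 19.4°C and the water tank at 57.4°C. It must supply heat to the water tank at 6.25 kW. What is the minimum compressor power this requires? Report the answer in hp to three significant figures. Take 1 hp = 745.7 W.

0.964 hp

In absolute terms T_C = 292.55 K and T_H = 330.55 K, so ΔT = 38.00 K.
COP_Carnot = T_H/ΔT = 330.55/38.00 = 8.699.
Ẇ_min = Q̇/COP_Carnot = 6.250/8.699 = 0.7185 kW = 0.9635 hp.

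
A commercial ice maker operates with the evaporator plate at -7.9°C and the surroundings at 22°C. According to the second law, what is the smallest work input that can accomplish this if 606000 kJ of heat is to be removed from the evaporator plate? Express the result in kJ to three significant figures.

68300 kJ

In absolute terms T_C = 265.25 K and T_H = 295.15 K, so ΔT = 29.90 K.
The reversible limit is COP_R = T_C/ΔT = 8.871, so W_min = Q_C/COP = Q_C·ΔT/T_C.
W_min = 606000 × 29.90/265.25 = 68310 kJ.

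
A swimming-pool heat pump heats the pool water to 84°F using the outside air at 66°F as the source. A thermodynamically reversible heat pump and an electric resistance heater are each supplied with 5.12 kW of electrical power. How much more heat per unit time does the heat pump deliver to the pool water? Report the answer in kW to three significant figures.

In absolute terms T_C = 292.04 K and T_H = 302.04 K, so ΔT = 10.00 K.
COP_Carnot = T_H/ΔT = 302.04/10.00 = 30.20.
The heat pump delivers Q̇_H = COP × Ẇ = 154.6 kW; the resistance heater delivers Ẇ = 5.120 kW.
Extra = (COP − 1)·Ẇ = 149.5 kW.

150 kW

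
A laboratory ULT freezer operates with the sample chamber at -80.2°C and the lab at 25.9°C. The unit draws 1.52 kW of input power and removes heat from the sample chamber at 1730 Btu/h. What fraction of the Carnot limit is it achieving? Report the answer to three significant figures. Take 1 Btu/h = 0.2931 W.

0.183

Converting, Q̇_C = 1730 Btu/h = 0.5071 kW, so COP_actual = Q̇_C/Ẇ = 0.5071/1.520 = 0.3336.
In absolute terms T_C = 192.95 K and T_H = 299.05 K, so ΔT = 106.1 K.
COP_Carnot = T_C/ΔT = 192.95/106.1 = 1.819.
η_II = COP_actual/COP_Carnot = 0.3336/1.819 = 0.1834.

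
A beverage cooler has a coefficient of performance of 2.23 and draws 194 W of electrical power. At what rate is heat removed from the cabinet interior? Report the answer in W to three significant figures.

Q̇_C = COP × Ẇ = 2.23 × 194.0 = 432.6 W.

433 W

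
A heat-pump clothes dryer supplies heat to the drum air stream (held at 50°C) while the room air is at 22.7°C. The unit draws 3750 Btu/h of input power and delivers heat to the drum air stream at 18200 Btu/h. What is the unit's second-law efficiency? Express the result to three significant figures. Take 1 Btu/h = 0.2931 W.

COP_actual = Q̇_H/Ẇ = 18200/3750 = 4.853.
In absolute terms T_C = 295.85 K and T_H = 323.15 K, so ΔT = 27.30 K.
COP_Carnot = T_H/ΔT = 323.15/27.30 = 11.84.
η_II = COP_actual/COP_Carnot = 4.853/11.84 = 0.4100.

0.410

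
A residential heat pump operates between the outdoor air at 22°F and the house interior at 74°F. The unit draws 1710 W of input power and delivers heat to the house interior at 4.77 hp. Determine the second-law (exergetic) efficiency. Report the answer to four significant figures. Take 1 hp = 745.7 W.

0.2027

Converting, Q̇_H = 4.770 hp = 3557 W, so COP_actual = Q̇_H/Ẇ = 3557/1710 = 2.080.
In absolute terms T_C = 267.59 K and T_H = 296.48 K, so ΔT = 28.89 K.
COP_Carnot = T_H/ΔT = 296.48/28.89 = 10.26.
η_II = COP_actual/COP_Carnot = 2.080/10.26 = 0.2027.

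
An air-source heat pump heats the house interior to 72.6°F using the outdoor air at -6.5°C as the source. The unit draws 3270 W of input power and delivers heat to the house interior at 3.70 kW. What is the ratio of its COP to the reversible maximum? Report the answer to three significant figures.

Converting, Q̇_H = 3.700 kW = 3700 W, so COP_actual = Q̇_H/Ẇ = 3700/3270 = 1.131.
In absolute terms T_C = 266.65 K and T_H = 295.71 K, so ΔT = 29.06 K.
COP_Carnot = T_H/ΔT = 295.71/29.06 = 10.18.
η_II = COP_actual/COP_Carnot = 1.131/10.18 = 0.1112.

0.111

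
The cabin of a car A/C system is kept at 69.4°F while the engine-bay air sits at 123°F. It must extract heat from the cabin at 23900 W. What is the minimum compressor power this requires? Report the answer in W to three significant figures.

In absolute terms T_C = 293.93 K and T_H = 323.71 K, so ΔT = 29.78 K.
COP_Carnot = T_C/ΔT = 293.93/29.78 = 9.871.
Ẇ_min = Q̇/COP_Carnot = 23900/9.871 = 2421 W.

2420 W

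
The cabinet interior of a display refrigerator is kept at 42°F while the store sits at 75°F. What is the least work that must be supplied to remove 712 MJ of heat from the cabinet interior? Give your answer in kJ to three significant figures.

In absolute terms T_C = 278.71 K and T_H = 297.04 K, so ΔT = 18.33 K.
The reversible limit is COP_R = T_C/ΔT = 15.20, so W_min = Q_C/COP = Q_C·ΔT/T_C.
W_min = 712.0 × 18.33/278.71 = 46.84 MJ = 46840 kJ.

46800 kJ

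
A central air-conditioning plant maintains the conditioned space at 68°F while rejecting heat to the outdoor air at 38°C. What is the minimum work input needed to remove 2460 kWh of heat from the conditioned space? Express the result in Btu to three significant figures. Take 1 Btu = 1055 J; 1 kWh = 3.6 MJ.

515000 Btu

In absolute terms T_C = 293.15 K and T_H = 311.15 K, so ΔT = 18.00 K.
The reversible limit is COP_R = T_C/ΔT = 16.29, so W_min = Q_C/COP = Q_C·ΔT/T_C.
W_min = 2460 × 18.00/293.15 = 151.0 kWh = 515400 Btu.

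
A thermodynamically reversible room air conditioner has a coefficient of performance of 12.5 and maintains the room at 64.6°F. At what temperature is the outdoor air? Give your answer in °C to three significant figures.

COP_R = T_C/(T_H − T_C) gives T_H − T_C = T_C/COP.
With T_C = 291.26 K, T_H = 291.26 × (1 + 1/12.5) = 314.56 K.
Converting, 314.56 K = 41.41°C.

41.4 °C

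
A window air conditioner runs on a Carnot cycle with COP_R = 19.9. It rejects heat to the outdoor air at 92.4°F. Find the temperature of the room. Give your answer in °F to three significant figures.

66.0 °F

For a Carnot refrigerator COP_R = T_C/(T_H − T_C), so T_C = COP·T_H/(1 + COP).
With T_H = 306.71 K, T_C = 19.9 × 306.71/20.90 = 292.03 K.
Converting, 292.03 K = 65.99°F.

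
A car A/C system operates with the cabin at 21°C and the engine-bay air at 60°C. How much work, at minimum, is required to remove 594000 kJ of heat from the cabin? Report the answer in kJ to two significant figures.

In absolute terms T_C = 294.15 K and T_H = 333.15 K, so ΔT = 39.00 K.
The reversible limit is COP_R = T_C/ΔT = 7.542, so W_min = Q_C/COP = Q_C·ΔT/T_C.
W_min = 594000 × 39.00/294.15 = 78760 kJ.

79000 kJ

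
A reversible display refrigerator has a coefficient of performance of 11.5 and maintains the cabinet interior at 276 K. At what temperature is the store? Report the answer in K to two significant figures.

300 K

COP_R = T_C/(T_H − T_C) gives T_H − T_C = T_C/COP.
With T_C = 276.00 K, T_H = 276.00 × (1 + 1/11.5) = 300.00 K.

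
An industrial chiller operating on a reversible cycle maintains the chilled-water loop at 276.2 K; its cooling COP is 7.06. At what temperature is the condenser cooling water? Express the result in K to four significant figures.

COP_R = T_C/(T_H − T_C) gives T_H − T_C = T_C/COP.
With T_C = 276.20 K, T_H = 276.20 × (1 + 1/7.06) = 315.32 K.

315.3 K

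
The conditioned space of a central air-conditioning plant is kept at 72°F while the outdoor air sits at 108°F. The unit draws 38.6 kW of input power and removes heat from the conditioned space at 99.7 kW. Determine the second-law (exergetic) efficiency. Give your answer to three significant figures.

0.175

COP_actual = Q̇_C/Ẇ = 99.70/38.60 = 2.583.
In absolute terms T_C = 295.37 K and T_H = 315.37 K, so ΔT = 20.00 K.
COP_Carnot = T_C/ΔT = 295.37/20.00 = 14.77.
η_II = COP_actual/COP_Carnot = 2.583/14.77 = 0.1749.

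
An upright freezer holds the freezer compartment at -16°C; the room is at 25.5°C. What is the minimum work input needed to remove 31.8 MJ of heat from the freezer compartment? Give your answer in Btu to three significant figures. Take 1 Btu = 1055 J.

4860 Btu

In absolute terms T_C = 257.15 K and T_H = 298.65 K, so ΔT = 41.50 K.
The reversible limit is COP_R = T_C/ΔT = 6.196, so W_min = Q_C/COP = Q_C·ΔT/T_C.
W_min = 31.80 × 41.50/257.15 = 5.132 MJ = 4864 Btu.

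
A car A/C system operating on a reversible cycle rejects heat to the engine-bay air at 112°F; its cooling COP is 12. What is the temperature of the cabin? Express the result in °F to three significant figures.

68.0 °F

For a Carnot refrigerator COP_R = T_C/(T_H − T_C), so T_C = COP·T_H/(1 + COP).
With T_H = 317.59 K, T_C = 12 × 317.59/13.00 = 293.16 K.
Converting, 293.16 K = 68.03°F.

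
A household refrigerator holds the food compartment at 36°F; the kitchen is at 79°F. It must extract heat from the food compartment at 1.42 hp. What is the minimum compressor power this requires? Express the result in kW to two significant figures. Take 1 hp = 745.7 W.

In absolute terms T_C = 275.37 K and T_H = 299.26 K, so ΔT = 23.89 K.
COP_Carnot = T_C/ΔT = 275.37/23.89 = 11.53.
Ẇ_min = Q̇/COP_Carnot = 1.420/11.53 = 0.1232 hp = 0.09186 kW.

0.092 kW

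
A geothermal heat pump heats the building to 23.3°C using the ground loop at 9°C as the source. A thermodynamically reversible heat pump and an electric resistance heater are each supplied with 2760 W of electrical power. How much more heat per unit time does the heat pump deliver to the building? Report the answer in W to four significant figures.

In absolute terms T_C = 282.15 K and T_H = 296.45 K, so ΔT = 14.30 K.
COP_Carnot = T_H/ΔT = 296.45/14.30 = 20.73.
The heat pump delivers Q̇_H = COP × Ẇ = 57220 W; the resistance heater delivers Ẇ = 2760 W.
Extra = (COP − 1)·Ẇ = 54460 W.

54460 W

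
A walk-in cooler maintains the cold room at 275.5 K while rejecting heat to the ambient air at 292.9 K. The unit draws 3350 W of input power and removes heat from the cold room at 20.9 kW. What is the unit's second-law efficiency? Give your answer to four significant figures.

Converting, Q̇_C = 20.90 kW = 20900 W, so COP_actual = Q̇_C/Ẇ = 20900/3350 = 6.239.
The reservoir spacing is ΔT = 292.9 − 275.5 = 17.40 K.
COP_Carnot = T_C/ΔT = 275.50/17.40 = 15.83.
η_II = COP_actual/COP_Carnot = 6.239/15.83 = 0.3940.

0.3940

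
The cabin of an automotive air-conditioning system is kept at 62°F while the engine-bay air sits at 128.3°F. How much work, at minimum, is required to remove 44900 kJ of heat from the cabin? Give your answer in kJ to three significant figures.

5710 kJ

In absolute terms T_C = 289.82 K and T_H = 326.65 K, so ΔT = 36.83 K.
The reversible limit is COP_R = T_C/ΔT = 7.868, so W_min = Q_C/COP = Q_C·ΔT/T_C.
W_min = 44900 × 36.83/289.82 = 5706 kJ.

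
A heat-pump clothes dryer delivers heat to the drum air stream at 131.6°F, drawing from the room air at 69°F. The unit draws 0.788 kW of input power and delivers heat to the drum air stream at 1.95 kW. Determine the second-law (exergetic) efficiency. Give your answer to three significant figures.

0.262

COP_actual = Q̇_H/Ẇ = 1.950/0.7880 = 2.475.
In absolute terms T_C = 293.71 K and T_H = 328.48 K, so ΔT = 34.78 K.
COP_Carnot = T_H/ΔT = 328.48/34.78 = 9.445.
η_II = COP_actual/COP_Carnot = 2.475/9.445 = 0.2620.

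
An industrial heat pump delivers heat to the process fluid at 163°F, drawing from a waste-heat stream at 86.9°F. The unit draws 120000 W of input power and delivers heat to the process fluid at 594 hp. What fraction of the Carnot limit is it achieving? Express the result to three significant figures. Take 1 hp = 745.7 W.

0.451

Converting, Q̇_H = 594.0 hp = 442900 W, so COP_actual = Q̇_H/Ẇ = 442900/120000 = 3.691.
In absolute terms T_C = 303.65 K and T_H = 345.93 K, so ΔT = 42.28 K.
COP_Carnot = T_H/ΔT = 345.93/42.28 = 8.182.
η_II = COP_actual/COP_Carnot = 3.691/8.182 = 0.4511.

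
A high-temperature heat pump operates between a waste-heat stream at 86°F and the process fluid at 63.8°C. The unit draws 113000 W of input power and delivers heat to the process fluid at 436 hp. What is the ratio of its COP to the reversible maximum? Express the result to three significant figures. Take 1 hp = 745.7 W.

Converting, Q̇_H = 436.0 hp = 325100 W, so COP_actual = Q̇_H/Ẇ = 325100/113000 = 2.877.
In absolute terms T_C = 303.15 K and T_H = 336.95 K, so ΔT = 33.80 K.
COP_Carnot = T_H/ΔT = 336.95/33.80 = 9.969.
η_II = COP_actual/COP_Carnot = 2.877/9.969 = 0.2886.

0.289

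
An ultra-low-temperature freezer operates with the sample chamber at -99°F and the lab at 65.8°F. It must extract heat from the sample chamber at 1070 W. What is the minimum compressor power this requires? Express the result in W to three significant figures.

489 W

In absolute terms T_C = 200.37 K and T_H = 291.93 K, so ΔT = 91.56 K.
COP_Carnot = T_C/ΔT = 200.37/91.56 = 2.189.
Ẇ_min = Q̇/COP_Carnot = 1070/2.189 = 488.9 W.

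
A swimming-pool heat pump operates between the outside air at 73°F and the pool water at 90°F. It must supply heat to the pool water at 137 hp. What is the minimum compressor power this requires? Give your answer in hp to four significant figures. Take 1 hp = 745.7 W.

4.237 hp

In absolute terms T_C = 295.93 K and T_H = 305.37 K, so ΔT = 9.444 K.
COP_Carnot = T_H/ΔT = 305.37/9.444 = 32.33.
Ẇ_min = Q̇/COP_Carnot = 137.0/32.33 = 4.237 hp.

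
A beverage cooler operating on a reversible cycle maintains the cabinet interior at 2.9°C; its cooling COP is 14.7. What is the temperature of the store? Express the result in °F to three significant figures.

COP_R = T_C/(T_H − T_C) gives T_H − T_C = T_C/COP.
With T_C = 276.05 K, T_H = 276.05 × (1 + 1/14.7) = 294.83 K.
Converting, 294.83 K = 71.02°F.

71.0 °F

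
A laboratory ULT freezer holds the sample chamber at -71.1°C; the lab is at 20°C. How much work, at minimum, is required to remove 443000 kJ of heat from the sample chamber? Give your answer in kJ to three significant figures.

200000 kJ

In absolute terms T_C = 202.05 K and T_H = 293.15 K, so ΔT = 91.10 K.
The reversible limit is COP_R = T_C/ΔT = 2.218, so W_min = Q_C/COP = Q_C·ΔT/T_C.
W_min = 443000 × 91.10/202.05 = 199700 kJ.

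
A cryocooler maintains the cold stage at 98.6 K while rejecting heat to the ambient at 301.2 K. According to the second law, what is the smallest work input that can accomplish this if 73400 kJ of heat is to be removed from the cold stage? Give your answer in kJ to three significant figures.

151000 kJ

The reservoir spacing is ΔT = 301.2 − 98.6 = 202.6 K.
The reversible limit is COP_R = T_C/ΔT = 0.4867, so W_min = Q_C/COP = Q_C·ΔT/T_C.
W_min = 73400 × 202.6/98.60 = 150800 kJ.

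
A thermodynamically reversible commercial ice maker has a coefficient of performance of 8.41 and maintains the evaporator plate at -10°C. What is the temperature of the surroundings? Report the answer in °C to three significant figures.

21.3 °C

COP_R = T_C/(T_H − T_C) gives T_H − T_C = T_C/COP.
With T_C = 263.15 K, T_H = 263.15 × (1 + 1/8.41) = 294.44 K.
Converting, 294.44 K = 21.29°C.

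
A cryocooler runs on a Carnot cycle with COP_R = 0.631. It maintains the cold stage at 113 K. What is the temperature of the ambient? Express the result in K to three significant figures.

COP_R = T_C/(T_H − T_C) gives T_H − T_C = T_C/COP.
With T_C = 113.00 K, T_H = 113.00 × (1 + 1/0.631) = 292.08 K.

292 K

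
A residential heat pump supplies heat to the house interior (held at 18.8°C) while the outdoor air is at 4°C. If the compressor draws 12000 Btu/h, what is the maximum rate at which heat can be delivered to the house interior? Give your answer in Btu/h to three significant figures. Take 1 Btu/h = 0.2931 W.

In absolute terms T_C = 277.15 K and T_H = 291.95 K, so ΔT = 14.80 K.
COP_Carnot = T_H/ΔT = 291.95/14.80 = 19.73.
Q̇_max = COP_Carnot × Ẇ = 19.73 × 12000 Btu/h = 236700 Btu/h.

237000 Btu/h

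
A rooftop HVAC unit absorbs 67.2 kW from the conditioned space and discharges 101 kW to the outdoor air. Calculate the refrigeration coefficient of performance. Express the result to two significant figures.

2.0

The first law gives Q̇_H = Q̇_C + Ẇ, so the three rates are Q̇_C = 67.20, Q̇_H = 101.0, Ẇ = 33.80 kW.
COP_R = Q̇_C/Ẇ = 67.20/33.80 = 1.988.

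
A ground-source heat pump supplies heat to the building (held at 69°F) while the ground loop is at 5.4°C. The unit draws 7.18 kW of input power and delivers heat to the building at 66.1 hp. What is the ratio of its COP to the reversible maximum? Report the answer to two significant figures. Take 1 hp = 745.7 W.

Converting, Q̇_H = 66.10 hp = 49.29 kW, so COP_actual = Q̇_H/Ẇ = 49.29/7.180 = 6.865.
In absolute terms T_C = 278.55 K and T_H = 293.71 K, so ΔT = 15.16 K.
COP_Carnot = T_H/ΔT = 293.71/15.16 = 19.38.
η_II = COP_actual/COP_Carnot = 6.865/19.38 = 0.3542.

0.35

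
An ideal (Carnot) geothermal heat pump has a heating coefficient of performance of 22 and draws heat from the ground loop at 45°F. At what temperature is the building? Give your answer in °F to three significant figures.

69.0 °F

COP_HP = T_H/(T_H − T_C) rearranges to T_H = COP·T_C/(COP − 1).
With T_C = 280.37 K, T_H = 22 × 280.37/21.00 = 293.72 K.
Converting, 293.72 K = 69.03°F.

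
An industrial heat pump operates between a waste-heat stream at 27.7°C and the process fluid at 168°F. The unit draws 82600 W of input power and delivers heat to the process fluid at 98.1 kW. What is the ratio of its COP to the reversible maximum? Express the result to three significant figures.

0.163

Converting, Q̇_H = 98.10 kW = 98100 W, so COP_actual = Q̇_H/Ẇ = 98100/82600 = 1.188.
In absolute terms T_C = 300.85 K and T_H = 348.71 K, so ΔT = 47.86 K.
COP_Carnot = T_H/ΔT = 348.71/47.86 = 7.287.
η_II = COP_actual/COP_Carnot = 1.188/7.287 = 0.1630.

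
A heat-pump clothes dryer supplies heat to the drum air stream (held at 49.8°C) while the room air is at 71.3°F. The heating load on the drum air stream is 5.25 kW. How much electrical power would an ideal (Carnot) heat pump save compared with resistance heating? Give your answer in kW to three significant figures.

In absolute terms T_C = 294.98 K and T_H = 322.95 K, so ΔT = 27.97 K.
COP_Carnot = T_H/ΔT = 322.95/27.97 = 11.55.
Resistance heating needs Ẇ_res = Q̇_H = 5.250 kW; the reversible heat pump needs only Ẇ_hp = Q̇_H/COP = 0.4546 kW.
Saving = 5.250 − 0.4546 = 4.795 kW.

4.80 kW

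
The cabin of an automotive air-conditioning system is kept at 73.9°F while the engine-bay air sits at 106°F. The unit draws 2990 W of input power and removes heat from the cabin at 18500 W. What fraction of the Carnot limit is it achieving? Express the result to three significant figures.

0.372

COP_actual = Q̇_C/Ẇ = 18500/2990 = 6.187.
In absolute terms T_C = 296.43 K and T_H = 314.26 K, so ΔT = 17.83 K.
COP_Carnot = T_C/ΔT = 296.43/17.83 = 16.62.
η_II = COP_actual/COP_Carnot = 6.187/16.62 = 0.3722.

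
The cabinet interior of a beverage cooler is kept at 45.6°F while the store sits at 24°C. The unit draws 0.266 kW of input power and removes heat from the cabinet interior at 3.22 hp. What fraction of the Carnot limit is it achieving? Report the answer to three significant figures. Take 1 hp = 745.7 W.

Converting, Q̇_C = 3.220 hp = 2.401 kW, so COP_actual = Q̇_C/Ẇ = 2.401/0.2660 = 9.027.
In absolute terms T_C = 280.71 K and T_H = 297.15 K, so ΔT = 16.44 K.
COP_Carnot = T_C/ΔT = 280.71/16.44 = 17.07.
η_II = COP_actual/COP_Carnot = 9.027/17.07 = 0.5288.

0.529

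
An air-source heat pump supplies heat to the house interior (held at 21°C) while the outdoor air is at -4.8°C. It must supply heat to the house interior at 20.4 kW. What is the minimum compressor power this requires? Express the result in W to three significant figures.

In absolute terms T_C = 268.35 K and T_H = 294.15 K, so ΔT = 25.80 K.
COP_Carnot = T_H/ΔT = 294.15/25.80 = 11.40.
Ẇ_min = Q̇/COP_Carnot = 20.40/11.40 = 1.789 kW = 1789 W.

1790 W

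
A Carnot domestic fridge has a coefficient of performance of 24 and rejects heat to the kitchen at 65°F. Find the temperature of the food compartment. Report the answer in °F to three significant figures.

44.0 °F

For a Carnot refrigerator COP_R = T_C/(T_H − T_C), so T_C = COP·T_H/(1 + COP).
With T_H = 291.48 K, T_C = 24 × 291.48/25.00 = 279.82 K.
Converting, 279.82 K = 44.01°F.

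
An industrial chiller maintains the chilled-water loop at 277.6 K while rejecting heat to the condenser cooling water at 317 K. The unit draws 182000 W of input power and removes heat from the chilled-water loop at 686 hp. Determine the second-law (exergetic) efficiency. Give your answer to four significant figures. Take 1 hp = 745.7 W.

Converting, Q̇_C = 686.0 hp = 511600 W, so COP_actual = Q̇_C/Ẇ = 511600/182000 = 2.811.
The reservoir spacing is ΔT = 317 − 277.6 = 39.40 K.
COP_Carnot = T_C/ΔT = 277.60/39.40 = 7.046.
η_II = COP_actual/COP_Carnot = 2.811/7.046 = 0.3989.

0.3989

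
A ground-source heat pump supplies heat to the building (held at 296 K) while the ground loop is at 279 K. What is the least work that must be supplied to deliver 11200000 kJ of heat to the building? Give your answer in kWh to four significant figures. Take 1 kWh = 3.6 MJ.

178.7 kWh

The reservoir spacing is ΔT = 296 − 279 = 17.00 K.
The reversible limit is COP_HP = T_H/ΔT = 17.41, so W_min = Q_H/COP = Q_H·ΔT/T_H.
W_min = 11200000 × 17.00/296.00 = 643200 kJ = 178.7 kWh.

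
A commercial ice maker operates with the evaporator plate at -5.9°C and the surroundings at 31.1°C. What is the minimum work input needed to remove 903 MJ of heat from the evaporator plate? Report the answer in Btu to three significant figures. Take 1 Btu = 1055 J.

119000 Btu

In absolute terms T_C = 267.25 K and T_H = 304.25 K, so ΔT = 37.00 K.
The reversible limit is COP_R = T_C/ΔT = 7.223, so W_min = Q_C/COP = Q_C·ΔT/T_C.
W_min = 903.0 × 37.00/267.25 = 125.0 MJ = 118500 Btu.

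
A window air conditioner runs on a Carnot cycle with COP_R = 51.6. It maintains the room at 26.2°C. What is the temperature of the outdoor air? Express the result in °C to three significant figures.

COP_R = T_C/(T_H − T_C) gives T_H − T_C = T_C/COP.
With T_C = 299.35 K, T_H = 299.35 × (1 + 1/51.6) = 305.15 K.
Converting, 305.15 K = 32.00°C.

32.0 °C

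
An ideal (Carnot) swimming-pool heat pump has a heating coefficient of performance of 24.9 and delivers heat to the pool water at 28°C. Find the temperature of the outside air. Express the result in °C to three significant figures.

COP_HP = T_H/(T_H − T_C) gives T_H − T_C = T_H/COP.
With T_H = 301.15 K, T_C = 301.15 × (1 − 1/24.9) = 289.06 K.
Converting, 289.06 K = 15.91°C.

15.9 °C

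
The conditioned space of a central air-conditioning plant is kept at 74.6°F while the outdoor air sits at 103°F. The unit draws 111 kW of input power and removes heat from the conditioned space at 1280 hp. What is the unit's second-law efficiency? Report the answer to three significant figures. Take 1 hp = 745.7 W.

0.457

Converting, Q̇_C = 1280 hp = 954.5 kW, so COP_actual = Q̇_C/Ẇ = 954.5/111.0 = 8.599.
In absolute terms T_C = 296.82 K and T_H = 312.59 K, so ΔT = 15.78 K.
COP_Carnot = T_C/ΔT = 296.82/15.78 = 18.81.
η_II = COP_actual/COP_Carnot = 8.599/18.81 = 0.4571.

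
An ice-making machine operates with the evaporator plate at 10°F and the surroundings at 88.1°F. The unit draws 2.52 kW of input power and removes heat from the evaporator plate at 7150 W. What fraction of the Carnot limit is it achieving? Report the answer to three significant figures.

0.472

Converting, Q̇_C = 7150 W = 7.150 kW, so COP_actual = Q̇_C/Ẇ = 7.150/2.520 = 2.837.
In absolute terms T_C = 260.93 K and T_H = 304.32 K, so ΔT = 43.39 K.
COP_Carnot = T_C/ΔT = 260.93/43.39 = 6.014.
η_II = COP_actual/COP_Carnot = 2.837/6.014 = 0.4718.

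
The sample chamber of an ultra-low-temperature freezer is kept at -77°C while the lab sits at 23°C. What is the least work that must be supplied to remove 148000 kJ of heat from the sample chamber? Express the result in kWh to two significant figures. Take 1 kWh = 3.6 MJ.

21 kWh

In absolute terms T_C = 196.15 K and T_H = 296.15 K, so ΔT = 100.0 K.
The reversible limit is COP_R = T_C/ΔT = 1.962, so W_min = Q_C/COP = Q_C·ΔT/T_C.
W_min = 148000 × 100.0/196.15 = 75450 kJ = 20.96 kWh.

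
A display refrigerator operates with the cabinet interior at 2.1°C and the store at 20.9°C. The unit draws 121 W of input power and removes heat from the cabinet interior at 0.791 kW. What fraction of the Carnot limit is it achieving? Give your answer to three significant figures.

0.447

Converting, Q̇_C = 0.7910 kW = 791.0 W, so COP_actual = Q̇_C/Ẇ = 791.0/121.0 = 6.537.
In absolute terms T_C = 275.25 K and T_H = 294.05 K, so ΔT = 18.80 K.
COP_Carnot = T_C/ΔT = 275.25/18.80 = 14.64.
η_II = COP_actual/COP_Carnot = 6.537/14.64 = 0.4465.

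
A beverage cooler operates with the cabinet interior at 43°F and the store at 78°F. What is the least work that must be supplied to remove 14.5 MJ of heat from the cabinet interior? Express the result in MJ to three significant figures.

1.01 MJ

In absolute terms T_C = 279.26 K and T_H = 298.71 K, so ΔT = 19.44 K.
The reversible limit is COP_R = T_C/ΔT = 14.36, so W_min = Q_C/COP = Q_C·ΔT/T_C.
W_min = 14.50 × 19.44/279.26 = 1.010 MJ.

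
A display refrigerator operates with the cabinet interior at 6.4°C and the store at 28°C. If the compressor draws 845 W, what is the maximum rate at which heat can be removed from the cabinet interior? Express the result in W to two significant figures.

In absolute terms T_C = 279.55 K and T_H = 301.15 K, so ΔT = 21.60 K.
COP_Carnot = T_C/ΔT = 279.55/21.60 = 12.94.
Q̇_max = COP_Carnot × Ẇ = 12.94 × 845.0 W = 10940 W.

11000 W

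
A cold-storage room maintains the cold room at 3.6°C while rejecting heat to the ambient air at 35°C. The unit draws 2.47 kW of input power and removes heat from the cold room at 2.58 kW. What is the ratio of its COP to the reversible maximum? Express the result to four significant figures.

COP_actual = Q̇_C/Ẇ = 2.580/2.470 = 1.045.
In absolute terms T_C = 276.75 K and T_H = 308.15 K, so ΔT = 31.40 K.
COP_Carnot = T_C/ΔT = 276.75/31.40 = 8.814.
η_II = COP_actual/COP_Carnot = 1.045/8.814 = 0.1185.

0.1185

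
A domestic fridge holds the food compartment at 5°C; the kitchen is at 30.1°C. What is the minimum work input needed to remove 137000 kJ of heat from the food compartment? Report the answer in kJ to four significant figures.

12360 kJ

In absolute terms T_C = 278.15 K and T_H = 303.25 K, so ΔT = 25.10 K.
The reversible limit is COP_R = T_C/ΔT = 11.08, so W_min = Q_C/COP = Q_C·ΔT/T_C.
W_min = 137000 × 25.10/278.15 = 12360 kJ.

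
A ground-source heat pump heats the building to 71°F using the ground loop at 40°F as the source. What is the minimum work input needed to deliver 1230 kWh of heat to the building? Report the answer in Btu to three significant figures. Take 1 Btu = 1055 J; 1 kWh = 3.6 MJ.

In absolute terms T_C = 277.59 K and T_H = 294.82 K, so ΔT = 17.22 K.
The reversible limit is COP_HP = T_H/ΔT = 17.12, so W_min = Q_H/COP = Q_H·ΔT/T_H.
W_min = 1230 × 17.22/294.82 = 71.85 kWh = 245200 Btu.

245000 Btu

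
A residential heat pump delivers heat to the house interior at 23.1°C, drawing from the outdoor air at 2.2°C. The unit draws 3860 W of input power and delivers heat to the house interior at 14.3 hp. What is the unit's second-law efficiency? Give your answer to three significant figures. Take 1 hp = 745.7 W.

0.195

Converting, Q̇_H = 14.30 hp = 10660 W, so COP_actual = Q̇_H/Ẇ = 10660/3860 = 2.763.
In absolute terms T_C = 275.35 K and T_H = 296.25 K, so ΔT = 20.90 K.
COP_Carnot = T_H/ΔT = 296.25/20.90 = 14.17.
η_II = COP_actual/COP_Carnot = 2.763/14.17 = 0.1949.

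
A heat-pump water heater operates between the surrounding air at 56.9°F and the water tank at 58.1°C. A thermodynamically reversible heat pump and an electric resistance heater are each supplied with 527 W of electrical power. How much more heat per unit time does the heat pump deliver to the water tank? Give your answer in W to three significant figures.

In absolute terms T_C = 286.98 K and T_H = 331.25 K, so ΔT = 44.27 K.
COP_Carnot = T_H/ΔT = 331.25/44.27 = 7.483.
The heat pump delivers Q̇_H = COP × Ẇ = 3944 W; the resistance heater delivers Ẇ = 527.0 W.
Extra = (COP − 1)·Ẇ = 3417 W.

3420 W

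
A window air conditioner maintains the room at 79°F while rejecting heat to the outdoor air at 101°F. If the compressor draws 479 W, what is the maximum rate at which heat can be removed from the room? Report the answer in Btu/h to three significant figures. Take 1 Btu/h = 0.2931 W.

40000 Btu/h

In absolute terms T_C = 299.26 K and T_H = 311.48 K, so ΔT = 12.22 K.
COP_Carnot = T_C/ΔT = 299.26/12.22 = 24.49.
Q̇_max = COP_Carnot × Ẇ = 24.49 × 479.0 W = 11730 W = 40010 Btu/h.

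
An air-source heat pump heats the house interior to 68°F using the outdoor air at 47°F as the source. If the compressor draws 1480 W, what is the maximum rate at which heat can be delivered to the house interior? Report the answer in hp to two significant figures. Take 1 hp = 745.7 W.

In absolute terms T_C = 281.48 K and T_H = 293.15 K, so ΔT = 11.67 K.
COP_Carnot = T_H/ΔT = 293.15/11.67 = 25.13.
Q̇_max = COP_Carnot × Ẇ = 25.13 × 1480 W = 37190 W = 49.87 hp.

50 hp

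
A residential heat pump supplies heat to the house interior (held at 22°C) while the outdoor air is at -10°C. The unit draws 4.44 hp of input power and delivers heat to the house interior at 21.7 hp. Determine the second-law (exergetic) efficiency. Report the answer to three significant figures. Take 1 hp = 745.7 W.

0.530

COP_actual = Q̇_H/Ẇ = 21.70/4.440 = 4.887.
In absolute terms T_C = 263.15 K and T_H = 295.15 K, so ΔT = 32.00 K.
COP_Carnot = T_H/ΔT = 295.15/32.00 = 9.223.
η_II = COP_actual/COP_Carnot = 4.887/9.223 = 0.5299.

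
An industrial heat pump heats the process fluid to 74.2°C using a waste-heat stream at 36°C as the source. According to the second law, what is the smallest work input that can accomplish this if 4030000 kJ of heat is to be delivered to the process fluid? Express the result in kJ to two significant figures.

In absolute terms T_C = 309.15 K and T_H = 347.35 K, so ΔT = 38.20 K.
The reversible limit is COP_HP = T_H/ΔT = 9.093, so W_min = Q_H/COP = Q_H·ΔT/T_H.
W_min = 4030000 × 38.20/347.35 = 443200 kJ.

440000 kJ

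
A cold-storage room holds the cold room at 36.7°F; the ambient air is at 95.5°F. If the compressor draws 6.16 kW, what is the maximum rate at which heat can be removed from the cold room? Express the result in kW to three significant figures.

52.0 kW

In absolute terms T_C = 275.76 K and T_H = 308.43 K, so ΔT = 32.67 K.
COP_Carnot = T_C/ΔT = 275.76/32.67 = 8.442.
Q̇_max = COP_Carnot × Ẇ = 8.442 × 6.160 kW = 52.00 kW.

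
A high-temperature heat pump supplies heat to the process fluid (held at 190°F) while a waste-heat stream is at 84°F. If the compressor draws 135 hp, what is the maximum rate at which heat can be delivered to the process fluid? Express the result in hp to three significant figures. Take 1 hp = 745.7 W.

827 hp

In absolute terms T_C = 302.04 K and T_H = 360.93 K, so ΔT = 58.89 K.
COP_Carnot = T_H/ΔT = 360.93/58.89 = 6.129.
Q̇_max = COP_Carnot × Ẇ = 6.129 × 135.0 hp = 827.4 hp.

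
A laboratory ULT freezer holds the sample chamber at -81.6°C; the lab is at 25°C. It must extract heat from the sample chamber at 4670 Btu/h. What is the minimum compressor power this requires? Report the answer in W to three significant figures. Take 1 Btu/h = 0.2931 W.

In absolute terms T_C = 191.55 K and T_H = 298.15 K, so ΔT = 106.6 K.
COP_Carnot = T_C/ΔT = 191.55/106.6 = 1.797.
Ẇ_min = Q̇/COP_Carnot = 4670/1.797 = 2599 Btu/h = 761.7 W.

762 W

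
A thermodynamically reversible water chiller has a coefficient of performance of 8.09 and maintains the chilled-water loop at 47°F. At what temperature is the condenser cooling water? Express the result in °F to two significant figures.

110 °F

COP_R = T_C/(T_H − T_C) gives T_H − T_C = T_C/COP.
With T_C = 281.48 K, T_H = 281.48 × (1 + 1/8.09) = 316.28 K.
Converting, 316.28 K = 109.63°F.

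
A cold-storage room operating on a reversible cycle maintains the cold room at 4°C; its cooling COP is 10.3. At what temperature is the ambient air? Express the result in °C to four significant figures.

COP_R = T_C/(T_H − T_C) gives T_H − T_C = T_C/COP.
With T_C = 277.15 K, T_H = 277.15 × (1 + 1/10.3) = 304.06 K.
Converting, 304.06 K = 30.91°C.

30.91 °C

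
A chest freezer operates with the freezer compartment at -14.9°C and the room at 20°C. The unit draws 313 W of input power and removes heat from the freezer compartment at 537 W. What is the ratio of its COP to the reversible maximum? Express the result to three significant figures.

0.232

COP_actual = Q̇_C/Ẇ = 537.0/313.0 = 1.716.
In absolute terms T_C = 258.25 K and T_H = 293.15 K, so ΔT = 34.90 K.
COP_Carnot = T_C/ΔT = 258.25/34.90 = 7.400.
η_II = COP_actual/COP_Carnot = 1.716/7.400 = 0.2319.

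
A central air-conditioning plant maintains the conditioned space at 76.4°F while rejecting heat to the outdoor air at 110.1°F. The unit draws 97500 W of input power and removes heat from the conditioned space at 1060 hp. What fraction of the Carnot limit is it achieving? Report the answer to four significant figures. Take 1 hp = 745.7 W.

Converting, Q̇_C = 1060 hp = 790400 W, so COP_actual = Q̇_C/Ẇ = 790400/97500 = 8.107.
In absolute terms T_C = 297.82 K and T_H = 316.54 K, so ΔT = 18.72 K.
COP_Carnot = T_C/ΔT = 297.82/18.72 = 15.91.
η_II = COP_actual/COP_Carnot = 8.107/15.91 = 0.5097.

0.5097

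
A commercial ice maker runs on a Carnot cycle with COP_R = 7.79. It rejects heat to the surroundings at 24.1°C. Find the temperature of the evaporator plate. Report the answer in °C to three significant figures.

For a Carnot refrigerator COP_R = T_C/(T_H − T_C), so T_C = COP·T_H/(1 + COP).
With T_H = 297.25 K, T_C = 7.79 × 297.25/8.790 = 263.43 K.
Converting, 263.43 K = -9.72°C.

-9.72 °C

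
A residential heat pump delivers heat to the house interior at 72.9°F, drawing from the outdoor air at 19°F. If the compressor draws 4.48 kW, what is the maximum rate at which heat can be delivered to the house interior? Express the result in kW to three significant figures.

In absolute terms T_C = 265.93 K and T_H = 295.87 K, so ΔT = 29.94 K.
COP_Carnot = T_H/ΔT = 295.87/29.94 = 9.881.
Q̇_max = COP_Carnot × Ẇ = 9.881 × 4.480 kW = 44.27 kW.

44.3 kW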